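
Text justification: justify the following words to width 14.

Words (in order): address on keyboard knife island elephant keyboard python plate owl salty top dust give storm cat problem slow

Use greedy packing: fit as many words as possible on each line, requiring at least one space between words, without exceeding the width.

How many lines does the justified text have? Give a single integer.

Answer: 10

Derivation:
Line 1: ['address', 'on'] (min_width=10, slack=4)
Line 2: ['keyboard', 'knife'] (min_width=14, slack=0)
Line 3: ['island'] (min_width=6, slack=8)
Line 4: ['elephant'] (min_width=8, slack=6)
Line 5: ['keyboard'] (min_width=8, slack=6)
Line 6: ['python', 'plate'] (min_width=12, slack=2)
Line 7: ['owl', 'salty', 'top'] (min_width=13, slack=1)
Line 8: ['dust', 'give'] (min_width=9, slack=5)
Line 9: ['storm', 'cat'] (min_width=9, slack=5)
Line 10: ['problem', 'slow'] (min_width=12, slack=2)
Total lines: 10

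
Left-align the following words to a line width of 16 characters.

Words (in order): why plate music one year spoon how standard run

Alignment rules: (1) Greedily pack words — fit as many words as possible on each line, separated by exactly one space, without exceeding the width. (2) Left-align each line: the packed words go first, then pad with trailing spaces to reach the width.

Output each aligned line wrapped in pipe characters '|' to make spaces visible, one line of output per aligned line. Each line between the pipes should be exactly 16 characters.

Line 1: ['why', 'plate', 'music'] (min_width=15, slack=1)
Line 2: ['one', 'year', 'spoon'] (min_width=14, slack=2)
Line 3: ['how', 'standard', 'run'] (min_width=16, slack=0)

Answer: |why plate music |
|one year spoon  |
|how standard run|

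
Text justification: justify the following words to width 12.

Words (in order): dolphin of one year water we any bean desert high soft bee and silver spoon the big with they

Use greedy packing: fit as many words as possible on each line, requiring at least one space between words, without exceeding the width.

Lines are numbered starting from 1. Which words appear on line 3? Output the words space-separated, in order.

Answer: water we any

Derivation:
Line 1: ['dolphin', 'of'] (min_width=10, slack=2)
Line 2: ['one', 'year'] (min_width=8, slack=4)
Line 3: ['water', 'we', 'any'] (min_width=12, slack=0)
Line 4: ['bean', 'desert'] (min_width=11, slack=1)
Line 5: ['high', 'soft'] (min_width=9, slack=3)
Line 6: ['bee', 'and'] (min_width=7, slack=5)
Line 7: ['silver', 'spoon'] (min_width=12, slack=0)
Line 8: ['the', 'big', 'with'] (min_width=12, slack=0)
Line 9: ['they'] (min_width=4, slack=8)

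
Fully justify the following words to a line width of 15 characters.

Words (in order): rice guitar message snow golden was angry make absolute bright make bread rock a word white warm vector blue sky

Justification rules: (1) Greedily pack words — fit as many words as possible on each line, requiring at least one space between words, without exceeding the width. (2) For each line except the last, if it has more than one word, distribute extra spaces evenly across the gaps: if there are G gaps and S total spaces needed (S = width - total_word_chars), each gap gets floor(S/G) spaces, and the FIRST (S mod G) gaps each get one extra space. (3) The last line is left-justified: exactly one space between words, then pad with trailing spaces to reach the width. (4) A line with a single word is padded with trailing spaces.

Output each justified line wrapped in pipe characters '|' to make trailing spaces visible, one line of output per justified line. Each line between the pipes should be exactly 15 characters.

Line 1: ['rice', 'guitar'] (min_width=11, slack=4)
Line 2: ['message', 'snow'] (min_width=12, slack=3)
Line 3: ['golden', 'was'] (min_width=10, slack=5)
Line 4: ['angry', 'make'] (min_width=10, slack=5)
Line 5: ['absolute', 'bright'] (min_width=15, slack=0)
Line 6: ['make', 'bread', 'rock'] (min_width=15, slack=0)
Line 7: ['a', 'word', 'white'] (min_width=12, slack=3)
Line 8: ['warm', 'vector'] (min_width=11, slack=4)
Line 9: ['blue', 'sky'] (min_width=8, slack=7)

Answer: |rice     guitar|
|message    snow|
|golden      was|
|angry      make|
|absolute bright|
|make bread rock|
|a   word  white|
|warm     vector|
|blue sky       |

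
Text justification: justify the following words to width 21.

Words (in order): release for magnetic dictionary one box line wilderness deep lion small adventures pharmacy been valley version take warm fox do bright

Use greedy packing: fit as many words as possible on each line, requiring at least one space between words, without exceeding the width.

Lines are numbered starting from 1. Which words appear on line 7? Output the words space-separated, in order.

Line 1: ['release', 'for', 'magnetic'] (min_width=20, slack=1)
Line 2: ['dictionary', 'one', 'box'] (min_width=18, slack=3)
Line 3: ['line', 'wilderness', 'deep'] (min_width=20, slack=1)
Line 4: ['lion', 'small', 'adventures'] (min_width=21, slack=0)
Line 5: ['pharmacy', 'been', 'valley'] (min_width=20, slack=1)
Line 6: ['version', 'take', 'warm', 'fox'] (min_width=21, slack=0)
Line 7: ['do', 'bright'] (min_width=9, slack=12)

Answer: do bright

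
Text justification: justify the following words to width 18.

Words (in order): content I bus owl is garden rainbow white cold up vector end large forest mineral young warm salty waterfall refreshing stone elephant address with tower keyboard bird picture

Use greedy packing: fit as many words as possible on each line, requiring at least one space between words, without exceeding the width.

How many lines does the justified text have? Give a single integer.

Answer: 12

Derivation:
Line 1: ['content', 'I', 'bus', 'owl'] (min_width=17, slack=1)
Line 2: ['is', 'garden', 'rainbow'] (min_width=17, slack=1)
Line 3: ['white', 'cold', 'up'] (min_width=13, slack=5)
Line 4: ['vector', 'end', 'large'] (min_width=16, slack=2)
Line 5: ['forest', 'mineral'] (min_width=14, slack=4)
Line 6: ['young', 'warm', 'salty'] (min_width=16, slack=2)
Line 7: ['waterfall'] (min_width=9, slack=9)
Line 8: ['refreshing', 'stone'] (min_width=16, slack=2)
Line 9: ['elephant', 'address'] (min_width=16, slack=2)
Line 10: ['with', 'tower'] (min_width=10, slack=8)
Line 11: ['keyboard', 'bird'] (min_width=13, slack=5)
Line 12: ['picture'] (min_width=7, slack=11)
Total lines: 12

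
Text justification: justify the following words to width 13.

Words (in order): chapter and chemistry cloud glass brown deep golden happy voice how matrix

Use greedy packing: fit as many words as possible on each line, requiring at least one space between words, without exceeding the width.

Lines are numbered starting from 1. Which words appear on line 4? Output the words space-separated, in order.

Line 1: ['chapter', 'and'] (min_width=11, slack=2)
Line 2: ['chemistry'] (min_width=9, slack=4)
Line 3: ['cloud', 'glass'] (min_width=11, slack=2)
Line 4: ['brown', 'deep'] (min_width=10, slack=3)
Line 5: ['golden', 'happy'] (min_width=12, slack=1)
Line 6: ['voice', 'how'] (min_width=9, slack=4)
Line 7: ['matrix'] (min_width=6, slack=7)

Answer: brown deep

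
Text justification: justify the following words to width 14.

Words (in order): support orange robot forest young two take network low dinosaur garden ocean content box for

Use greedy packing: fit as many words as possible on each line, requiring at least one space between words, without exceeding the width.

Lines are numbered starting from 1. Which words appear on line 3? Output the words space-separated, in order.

Line 1: ['support', 'orange'] (min_width=14, slack=0)
Line 2: ['robot', 'forest'] (min_width=12, slack=2)
Line 3: ['young', 'two', 'take'] (min_width=14, slack=0)
Line 4: ['network', 'low'] (min_width=11, slack=3)
Line 5: ['dinosaur'] (min_width=8, slack=6)
Line 6: ['garden', 'ocean'] (min_width=12, slack=2)
Line 7: ['content', 'box'] (min_width=11, slack=3)
Line 8: ['for'] (min_width=3, slack=11)

Answer: young two take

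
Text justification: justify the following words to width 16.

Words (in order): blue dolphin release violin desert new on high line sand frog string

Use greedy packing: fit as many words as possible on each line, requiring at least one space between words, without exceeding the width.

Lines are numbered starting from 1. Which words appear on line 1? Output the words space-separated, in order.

Answer: blue dolphin

Derivation:
Line 1: ['blue', 'dolphin'] (min_width=12, slack=4)
Line 2: ['release', 'violin'] (min_width=14, slack=2)
Line 3: ['desert', 'new', 'on'] (min_width=13, slack=3)
Line 4: ['high', 'line', 'sand'] (min_width=14, slack=2)
Line 5: ['frog', 'string'] (min_width=11, slack=5)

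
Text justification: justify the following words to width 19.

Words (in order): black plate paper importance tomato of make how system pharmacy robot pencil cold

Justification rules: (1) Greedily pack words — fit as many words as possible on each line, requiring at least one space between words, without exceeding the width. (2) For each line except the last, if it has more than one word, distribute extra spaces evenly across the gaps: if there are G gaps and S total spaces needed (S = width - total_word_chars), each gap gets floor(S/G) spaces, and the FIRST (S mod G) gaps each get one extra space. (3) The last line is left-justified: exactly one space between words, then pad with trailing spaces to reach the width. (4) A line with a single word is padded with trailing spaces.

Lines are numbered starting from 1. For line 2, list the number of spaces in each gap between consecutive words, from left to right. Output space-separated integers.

Line 1: ['black', 'plate', 'paper'] (min_width=17, slack=2)
Line 2: ['importance', 'tomato'] (min_width=17, slack=2)
Line 3: ['of', 'make', 'how', 'system'] (min_width=18, slack=1)
Line 4: ['pharmacy', 'robot'] (min_width=14, slack=5)
Line 5: ['pencil', 'cold'] (min_width=11, slack=8)

Answer: 3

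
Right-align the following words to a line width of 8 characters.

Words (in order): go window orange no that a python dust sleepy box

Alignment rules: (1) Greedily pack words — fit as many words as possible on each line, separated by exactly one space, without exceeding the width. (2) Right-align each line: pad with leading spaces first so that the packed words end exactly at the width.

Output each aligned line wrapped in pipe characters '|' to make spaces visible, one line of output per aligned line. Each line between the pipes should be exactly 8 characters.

Answer: |      go|
|  window|
|  orange|
| no that|
|a python|
|    dust|
|  sleepy|
|     box|

Derivation:
Line 1: ['go'] (min_width=2, slack=6)
Line 2: ['window'] (min_width=6, slack=2)
Line 3: ['orange'] (min_width=6, slack=2)
Line 4: ['no', 'that'] (min_width=7, slack=1)
Line 5: ['a', 'python'] (min_width=8, slack=0)
Line 6: ['dust'] (min_width=4, slack=4)
Line 7: ['sleepy'] (min_width=6, slack=2)
Line 8: ['box'] (min_width=3, slack=5)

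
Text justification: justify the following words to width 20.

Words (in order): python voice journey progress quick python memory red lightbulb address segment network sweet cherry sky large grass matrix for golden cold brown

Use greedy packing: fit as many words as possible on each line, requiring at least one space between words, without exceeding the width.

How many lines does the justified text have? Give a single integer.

Line 1: ['python', 'voice', 'journey'] (min_width=20, slack=0)
Line 2: ['progress', 'quick'] (min_width=14, slack=6)
Line 3: ['python', 'memory', 'red'] (min_width=17, slack=3)
Line 4: ['lightbulb', 'address'] (min_width=17, slack=3)
Line 5: ['segment', 'network'] (min_width=15, slack=5)
Line 6: ['sweet', 'cherry', 'sky'] (min_width=16, slack=4)
Line 7: ['large', 'grass', 'matrix'] (min_width=18, slack=2)
Line 8: ['for', 'golden', 'cold'] (min_width=15, slack=5)
Line 9: ['brown'] (min_width=5, slack=15)
Total lines: 9

Answer: 9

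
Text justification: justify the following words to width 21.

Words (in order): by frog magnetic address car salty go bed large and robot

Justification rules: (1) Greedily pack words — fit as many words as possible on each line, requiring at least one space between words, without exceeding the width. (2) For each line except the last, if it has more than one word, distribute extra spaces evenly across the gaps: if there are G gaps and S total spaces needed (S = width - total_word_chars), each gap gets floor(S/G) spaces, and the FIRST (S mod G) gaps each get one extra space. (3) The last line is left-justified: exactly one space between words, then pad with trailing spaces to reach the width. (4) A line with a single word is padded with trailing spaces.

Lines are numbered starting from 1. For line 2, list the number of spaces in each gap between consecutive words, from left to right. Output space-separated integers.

Line 1: ['by', 'frog', 'magnetic'] (min_width=16, slack=5)
Line 2: ['address', 'car', 'salty', 'go'] (min_width=20, slack=1)
Line 3: ['bed', 'large', 'and', 'robot'] (min_width=19, slack=2)

Answer: 2 1 1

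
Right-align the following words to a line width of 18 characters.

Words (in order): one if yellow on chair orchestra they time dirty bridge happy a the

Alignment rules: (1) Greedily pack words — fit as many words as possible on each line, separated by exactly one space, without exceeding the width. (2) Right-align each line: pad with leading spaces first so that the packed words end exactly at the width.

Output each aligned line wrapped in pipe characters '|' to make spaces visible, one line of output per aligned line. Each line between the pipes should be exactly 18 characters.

Line 1: ['one', 'if', 'yellow', 'on'] (min_width=16, slack=2)
Line 2: ['chair', 'orchestra'] (min_width=15, slack=3)
Line 3: ['they', 'time', 'dirty'] (min_width=15, slack=3)
Line 4: ['bridge', 'happy', 'a', 'the'] (min_width=18, slack=0)

Answer: |  one if yellow on|
|   chair orchestra|
|   they time dirty|
|bridge happy a the|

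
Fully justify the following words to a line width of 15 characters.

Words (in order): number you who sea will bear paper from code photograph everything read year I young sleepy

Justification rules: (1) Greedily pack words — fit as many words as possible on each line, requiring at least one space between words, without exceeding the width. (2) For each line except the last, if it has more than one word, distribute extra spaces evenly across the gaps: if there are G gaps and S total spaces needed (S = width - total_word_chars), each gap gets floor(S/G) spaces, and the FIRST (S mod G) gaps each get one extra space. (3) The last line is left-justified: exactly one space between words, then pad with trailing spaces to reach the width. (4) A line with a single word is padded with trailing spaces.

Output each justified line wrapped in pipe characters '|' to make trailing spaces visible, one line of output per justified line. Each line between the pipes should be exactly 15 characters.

Answer: |number  you who|
|sea  will  bear|
|paper from code|
|photograph     |
|everything read|
|year   I  young|
|sleepy         |

Derivation:
Line 1: ['number', 'you', 'who'] (min_width=14, slack=1)
Line 2: ['sea', 'will', 'bear'] (min_width=13, slack=2)
Line 3: ['paper', 'from', 'code'] (min_width=15, slack=0)
Line 4: ['photograph'] (min_width=10, slack=5)
Line 5: ['everything', 'read'] (min_width=15, slack=0)
Line 6: ['year', 'I', 'young'] (min_width=12, slack=3)
Line 7: ['sleepy'] (min_width=6, slack=9)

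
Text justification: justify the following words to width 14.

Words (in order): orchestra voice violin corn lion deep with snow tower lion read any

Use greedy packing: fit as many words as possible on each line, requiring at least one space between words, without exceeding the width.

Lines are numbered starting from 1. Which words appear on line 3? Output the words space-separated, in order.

Line 1: ['orchestra'] (min_width=9, slack=5)
Line 2: ['voice', 'violin'] (min_width=12, slack=2)
Line 3: ['corn', 'lion', 'deep'] (min_width=14, slack=0)
Line 4: ['with', 'snow'] (min_width=9, slack=5)
Line 5: ['tower', 'lion'] (min_width=10, slack=4)
Line 6: ['read', 'any'] (min_width=8, slack=6)

Answer: corn lion deep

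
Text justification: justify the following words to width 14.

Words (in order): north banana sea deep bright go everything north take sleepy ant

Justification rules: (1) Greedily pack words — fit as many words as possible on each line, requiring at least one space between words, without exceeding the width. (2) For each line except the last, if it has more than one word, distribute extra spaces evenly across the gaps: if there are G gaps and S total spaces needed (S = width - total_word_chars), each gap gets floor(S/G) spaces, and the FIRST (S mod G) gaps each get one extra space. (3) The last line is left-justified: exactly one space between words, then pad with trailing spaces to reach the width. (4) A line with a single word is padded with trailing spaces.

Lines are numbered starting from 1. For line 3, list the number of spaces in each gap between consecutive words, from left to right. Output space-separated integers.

Answer: 6

Derivation:
Line 1: ['north', 'banana'] (min_width=12, slack=2)
Line 2: ['sea', 'deep'] (min_width=8, slack=6)
Line 3: ['bright', 'go'] (min_width=9, slack=5)
Line 4: ['everything'] (min_width=10, slack=4)
Line 5: ['north', 'take'] (min_width=10, slack=4)
Line 6: ['sleepy', 'ant'] (min_width=10, slack=4)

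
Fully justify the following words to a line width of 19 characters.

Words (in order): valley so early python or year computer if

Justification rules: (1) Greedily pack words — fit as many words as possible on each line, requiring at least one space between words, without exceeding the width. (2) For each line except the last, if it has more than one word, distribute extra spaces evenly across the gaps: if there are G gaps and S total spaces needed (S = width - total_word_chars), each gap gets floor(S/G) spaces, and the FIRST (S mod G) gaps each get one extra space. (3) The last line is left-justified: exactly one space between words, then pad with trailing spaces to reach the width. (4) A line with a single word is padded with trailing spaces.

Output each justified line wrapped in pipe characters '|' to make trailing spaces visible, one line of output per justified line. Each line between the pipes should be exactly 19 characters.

Answer: |valley   so   early|
|python    or   year|
|computer if        |

Derivation:
Line 1: ['valley', 'so', 'early'] (min_width=15, slack=4)
Line 2: ['python', 'or', 'year'] (min_width=14, slack=5)
Line 3: ['computer', 'if'] (min_width=11, slack=8)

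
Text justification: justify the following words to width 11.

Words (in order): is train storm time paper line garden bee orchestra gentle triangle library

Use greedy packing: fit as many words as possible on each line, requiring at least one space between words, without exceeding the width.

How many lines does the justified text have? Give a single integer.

Answer: 8

Derivation:
Line 1: ['is', 'train'] (min_width=8, slack=3)
Line 2: ['storm', 'time'] (min_width=10, slack=1)
Line 3: ['paper', 'line'] (min_width=10, slack=1)
Line 4: ['garden', 'bee'] (min_width=10, slack=1)
Line 5: ['orchestra'] (min_width=9, slack=2)
Line 6: ['gentle'] (min_width=6, slack=5)
Line 7: ['triangle'] (min_width=8, slack=3)
Line 8: ['library'] (min_width=7, slack=4)
Total lines: 8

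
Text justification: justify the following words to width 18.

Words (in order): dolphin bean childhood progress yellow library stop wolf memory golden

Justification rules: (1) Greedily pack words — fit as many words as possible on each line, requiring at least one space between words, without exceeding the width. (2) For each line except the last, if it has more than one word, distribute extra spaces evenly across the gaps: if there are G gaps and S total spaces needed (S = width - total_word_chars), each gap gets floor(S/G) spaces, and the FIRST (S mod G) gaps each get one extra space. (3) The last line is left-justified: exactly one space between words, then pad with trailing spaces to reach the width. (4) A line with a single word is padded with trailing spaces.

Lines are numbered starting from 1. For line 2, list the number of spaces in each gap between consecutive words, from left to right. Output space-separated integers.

Answer: 1

Derivation:
Line 1: ['dolphin', 'bean'] (min_width=12, slack=6)
Line 2: ['childhood', 'progress'] (min_width=18, slack=0)
Line 3: ['yellow', 'library'] (min_width=14, slack=4)
Line 4: ['stop', 'wolf', 'memory'] (min_width=16, slack=2)
Line 5: ['golden'] (min_width=6, slack=12)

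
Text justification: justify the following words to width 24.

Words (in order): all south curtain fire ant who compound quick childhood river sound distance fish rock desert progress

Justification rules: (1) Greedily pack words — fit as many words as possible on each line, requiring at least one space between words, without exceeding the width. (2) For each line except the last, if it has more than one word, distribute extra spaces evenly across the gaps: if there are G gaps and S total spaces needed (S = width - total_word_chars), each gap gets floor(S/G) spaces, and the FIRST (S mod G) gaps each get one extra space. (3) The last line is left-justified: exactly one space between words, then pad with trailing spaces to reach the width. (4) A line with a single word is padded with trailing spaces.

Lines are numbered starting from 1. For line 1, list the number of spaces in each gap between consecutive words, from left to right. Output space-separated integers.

Line 1: ['all', 'south', 'curtain', 'fire'] (min_width=22, slack=2)
Line 2: ['ant', 'who', 'compound', 'quick'] (min_width=22, slack=2)
Line 3: ['childhood', 'river', 'sound'] (min_width=21, slack=3)
Line 4: ['distance', 'fish', 'rock'] (min_width=18, slack=6)
Line 5: ['desert', 'progress'] (min_width=15, slack=9)

Answer: 2 2 1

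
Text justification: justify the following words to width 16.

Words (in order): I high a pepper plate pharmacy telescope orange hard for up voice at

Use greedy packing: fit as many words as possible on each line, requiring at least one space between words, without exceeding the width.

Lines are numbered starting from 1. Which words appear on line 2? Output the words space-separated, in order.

Line 1: ['I', 'high', 'a', 'pepper'] (min_width=15, slack=1)
Line 2: ['plate', 'pharmacy'] (min_width=14, slack=2)
Line 3: ['telescope', 'orange'] (min_width=16, slack=0)
Line 4: ['hard', 'for', 'up'] (min_width=11, slack=5)
Line 5: ['voice', 'at'] (min_width=8, slack=8)

Answer: plate pharmacy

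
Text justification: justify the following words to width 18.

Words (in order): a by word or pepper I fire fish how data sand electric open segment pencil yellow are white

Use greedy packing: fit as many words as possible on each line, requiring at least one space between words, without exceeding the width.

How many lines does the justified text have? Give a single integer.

Line 1: ['a', 'by', 'word', 'or'] (min_width=12, slack=6)
Line 2: ['pepper', 'I', 'fire', 'fish'] (min_width=18, slack=0)
Line 3: ['how', 'data', 'sand'] (min_width=13, slack=5)
Line 4: ['electric', 'open'] (min_width=13, slack=5)
Line 5: ['segment', 'pencil'] (min_width=14, slack=4)
Line 6: ['yellow', 'are', 'white'] (min_width=16, slack=2)
Total lines: 6

Answer: 6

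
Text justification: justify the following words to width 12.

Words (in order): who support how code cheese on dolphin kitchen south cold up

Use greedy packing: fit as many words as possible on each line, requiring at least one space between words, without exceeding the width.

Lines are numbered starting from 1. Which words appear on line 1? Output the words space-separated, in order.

Line 1: ['who', 'support'] (min_width=11, slack=1)
Line 2: ['how', 'code'] (min_width=8, slack=4)
Line 3: ['cheese', 'on'] (min_width=9, slack=3)
Line 4: ['dolphin'] (min_width=7, slack=5)
Line 5: ['kitchen'] (min_width=7, slack=5)
Line 6: ['south', 'cold'] (min_width=10, slack=2)
Line 7: ['up'] (min_width=2, slack=10)

Answer: who support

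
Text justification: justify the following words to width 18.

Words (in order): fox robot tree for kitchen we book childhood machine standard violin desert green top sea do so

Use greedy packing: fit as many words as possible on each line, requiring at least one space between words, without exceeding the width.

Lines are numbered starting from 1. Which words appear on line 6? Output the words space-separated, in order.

Line 1: ['fox', 'robot', 'tree', 'for'] (min_width=18, slack=0)
Line 2: ['kitchen', 'we', 'book'] (min_width=15, slack=3)
Line 3: ['childhood', 'machine'] (min_width=17, slack=1)
Line 4: ['standard', 'violin'] (min_width=15, slack=3)
Line 5: ['desert', 'green', 'top'] (min_width=16, slack=2)
Line 6: ['sea', 'do', 'so'] (min_width=9, slack=9)

Answer: sea do so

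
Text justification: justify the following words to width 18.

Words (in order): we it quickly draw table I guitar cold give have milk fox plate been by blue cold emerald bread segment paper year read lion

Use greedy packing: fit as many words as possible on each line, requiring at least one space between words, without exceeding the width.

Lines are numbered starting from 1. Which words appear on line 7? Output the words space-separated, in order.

Answer: segment paper year

Derivation:
Line 1: ['we', 'it', 'quickly', 'draw'] (min_width=18, slack=0)
Line 2: ['table', 'I', 'guitar'] (min_width=14, slack=4)
Line 3: ['cold', 'give', 'have'] (min_width=14, slack=4)
Line 4: ['milk', 'fox', 'plate'] (min_width=14, slack=4)
Line 5: ['been', 'by', 'blue', 'cold'] (min_width=17, slack=1)
Line 6: ['emerald', 'bread'] (min_width=13, slack=5)
Line 7: ['segment', 'paper', 'year'] (min_width=18, slack=0)
Line 8: ['read', 'lion'] (min_width=9, slack=9)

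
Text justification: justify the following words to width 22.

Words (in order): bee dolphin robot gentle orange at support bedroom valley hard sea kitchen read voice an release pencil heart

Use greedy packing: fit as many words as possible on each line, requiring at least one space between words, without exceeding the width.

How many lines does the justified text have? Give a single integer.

Line 1: ['bee', 'dolphin', 'robot'] (min_width=17, slack=5)
Line 2: ['gentle', 'orange', 'at'] (min_width=16, slack=6)
Line 3: ['support', 'bedroom', 'valley'] (min_width=22, slack=0)
Line 4: ['hard', 'sea', 'kitchen', 'read'] (min_width=21, slack=1)
Line 5: ['voice', 'an', 'release'] (min_width=16, slack=6)
Line 6: ['pencil', 'heart'] (min_width=12, slack=10)
Total lines: 6

Answer: 6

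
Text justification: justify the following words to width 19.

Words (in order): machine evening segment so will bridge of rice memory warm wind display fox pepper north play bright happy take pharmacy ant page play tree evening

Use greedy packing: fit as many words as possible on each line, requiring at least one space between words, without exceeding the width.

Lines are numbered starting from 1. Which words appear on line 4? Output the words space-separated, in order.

Line 1: ['machine', 'evening'] (min_width=15, slack=4)
Line 2: ['segment', 'so', 'will'] (min_width=15, slack=4)
Line 3: ['bridge', 'of', 'rice'] (min_width=14, slack=5)
Line 4: ['memory', 'warm', 'wind'] (min_width=16, slack=3)
Line 5: ['display', 'fox', 'pepper'] (min_width=18, slack=1)
Line 6: ['north', 'play', 'bright'] (min_width=17, slack=2)
Line 7: ['happy', 'take', 'pharmacy'] (min_width=19, slack=0)
Line 8: ['ant', 'page', 'play', 'tree'] (min_width=18, slack=1)
Line 9: ['evening'] (min_width=7, slack=12)

Answer: memory warm wind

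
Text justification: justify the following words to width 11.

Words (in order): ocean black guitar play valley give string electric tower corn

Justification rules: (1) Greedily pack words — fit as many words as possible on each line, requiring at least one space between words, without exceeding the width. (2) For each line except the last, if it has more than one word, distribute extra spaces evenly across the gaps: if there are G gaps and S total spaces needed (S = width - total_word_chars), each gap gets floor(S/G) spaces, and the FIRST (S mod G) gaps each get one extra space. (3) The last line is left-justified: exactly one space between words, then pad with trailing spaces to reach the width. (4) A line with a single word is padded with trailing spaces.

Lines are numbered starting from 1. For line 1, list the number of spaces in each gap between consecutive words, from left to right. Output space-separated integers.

Line 1: ['ocean', 'black'] (min_width=11, slack=0)
Line 2: ['guitar', 'play'] (min_width=11, slack=0)
Line 3: ['valley', 'give'] (min_width=11, slack=0)
Line 4: ['string'] (min_width=6, slack=5)
Line 5: ['electric'] (min_width=8, slack=3)
Line 6: ['tower', 'corn'] (min_width=10, slack=1)

Answer: 1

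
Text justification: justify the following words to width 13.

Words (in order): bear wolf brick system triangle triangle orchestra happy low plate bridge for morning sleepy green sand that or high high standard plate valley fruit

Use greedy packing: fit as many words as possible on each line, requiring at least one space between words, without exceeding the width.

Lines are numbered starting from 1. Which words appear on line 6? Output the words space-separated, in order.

Line 1: ['bear', 'wolf'] (min_width=9, slack=4)
Line 2: ['brick', 'system'] (min_width=12, slack=1)
Line 3: ['triangle'] (min_width=8, slack=5)
Line 4: ['triangle'] (min_width=8, slack=5)
Line 5: ['orchestra'] (min_width=9, slack=4)
Line 6: ['happy', 'low'] (min_width=9, slack=4)
Line 7: ['plate', 'bridge'] (min_width=12, slack=1)
Line 8: ['for', 'morning'] (min_width=11, slack=2)
Line 9: ['sleepy', 'green'] (min_width=12, slack=1)
Line 10: ['sand', 'that', 'or'] (min_width=12, slack=1)
Line 11: ['high', 'high'] (min_width=9, slack=4)
Line 12: ['standard'] (min_width=8, slack=5)
Line 13: ['plate', 'valley'] (min_width=12, slack=1)
Line 14: ['fruit'] (min_width=5, slack=8)

Answer: happy low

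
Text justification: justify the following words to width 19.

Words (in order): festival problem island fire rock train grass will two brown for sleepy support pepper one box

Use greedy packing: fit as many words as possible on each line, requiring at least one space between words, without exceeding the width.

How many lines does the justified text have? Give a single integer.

Answer: 6

Derivation:
Line 1: ['festival', 'problem'] (min_width=16, slack=3)
Line 2: ['island', 'fire', 'rock'] (min_width=16, slack=3)
Line 3: ['train', 'grass', 'will'] (min_width=16, slack=3)
Line 4: ['two', 'brown', 'for'] (min_width=13, slack=6)
Line 5: ['sleepy', 'support'] (min_width=14, slack=5)
Line 6: ['pepper', 'one', 'box'] (min_width=14, slack=5)
Total lines: 6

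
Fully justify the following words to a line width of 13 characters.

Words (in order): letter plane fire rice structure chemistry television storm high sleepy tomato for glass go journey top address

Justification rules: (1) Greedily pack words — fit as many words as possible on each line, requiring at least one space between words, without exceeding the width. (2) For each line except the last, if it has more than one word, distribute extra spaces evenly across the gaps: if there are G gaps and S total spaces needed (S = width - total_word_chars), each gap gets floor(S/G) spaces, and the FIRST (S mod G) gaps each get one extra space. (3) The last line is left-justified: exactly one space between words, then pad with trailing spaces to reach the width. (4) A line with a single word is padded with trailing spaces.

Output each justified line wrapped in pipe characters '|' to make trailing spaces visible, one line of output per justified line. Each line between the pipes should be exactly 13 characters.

Line 1: ['letter', 'plane'] (min_width=12, slack=1)
Line 2: ['fire', 'rice'] (min_width=9, slack=4)
Line 3: ['structure'] (min_width=9, slack=4)
Line 4: ['chemistry'] (min_width=9, slack=4)
Line 5: ['television'] (min_width=10, slack=3)
Line 6: ['storm', 'high'] (min_width=10, slack=3)
Line 7: ['sleepy', 'tomato'] (min_width=13, slack=0)
Line 8: ['for', 'glass', 'go'] (min_width=12, slack=1)
Line 9: ['journey', 'top'] (min_width=11, slack=2)
Line 10: ['address'] (min_width=7, slack=6)

Answer: |letter  plane|
|fire     rice|
|structure    |
|chemistry    |
|television   |
|storm    high|
|sleepy tomato|
|for  glass go|
|journey   top|
|address      |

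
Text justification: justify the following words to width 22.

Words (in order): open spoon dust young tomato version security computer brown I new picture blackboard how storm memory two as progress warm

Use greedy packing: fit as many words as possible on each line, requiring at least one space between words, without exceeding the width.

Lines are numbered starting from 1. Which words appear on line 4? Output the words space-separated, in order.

Answer: brown I new picture

Derivation:
Line 1: ['open', 'spoon', 'dust', 'young'] (min_width=21, slack=1)
Line 2: ['tomato', 'version'] (min_width=14, slack=8)
Line 3: ['security', 'computer'] (min_width=17, slack=5)
Line 4: ['brown', 'I', 'new', 'picture'] (min_width=19, slack=3)
Line 5: ['blackboard', 'how', 'storm'] (min_width=20, slack=2)
Line 6: ['memory', 'two', 'as', 'progress'] (min_width=22, slack=0)
Line 7: ['warm'] (min_width=4, slack=18)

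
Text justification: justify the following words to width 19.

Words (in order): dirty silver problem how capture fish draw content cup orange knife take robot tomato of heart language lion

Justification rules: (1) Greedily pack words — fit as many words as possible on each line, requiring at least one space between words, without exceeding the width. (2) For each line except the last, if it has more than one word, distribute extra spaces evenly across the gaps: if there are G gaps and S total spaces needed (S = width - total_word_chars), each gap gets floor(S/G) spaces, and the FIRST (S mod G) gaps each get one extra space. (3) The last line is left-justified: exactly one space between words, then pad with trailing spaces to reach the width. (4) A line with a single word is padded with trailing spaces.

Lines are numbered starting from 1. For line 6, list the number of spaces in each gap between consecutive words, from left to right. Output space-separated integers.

Answer: 2 2

Derivation:
Line 1: ['dirty', 'silver'] (min_width=12, slack=7)
Line 2: ['problem', 'how', 'capture'] (min_width=19, slack=0)
Line 3: ['fish', 'draw', 'content'] (min_width=17, slack=2)
Line 4: ['cup', 'orange', 'knife'] (min_width=16, slack=3)
Line 5: ['take', 'robot', 'tomato'] (min_width=17, slack=2)
Line 6: ['of', 'heart', 'language'] (min_width=17, slack=2)
Line 7: ['lion'] (min_width=4, slack=15)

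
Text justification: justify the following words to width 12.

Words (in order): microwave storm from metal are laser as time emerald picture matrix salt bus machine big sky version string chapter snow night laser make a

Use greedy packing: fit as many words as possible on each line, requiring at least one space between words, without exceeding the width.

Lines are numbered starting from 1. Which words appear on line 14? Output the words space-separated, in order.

Answer: make a

Derivation:
Line 1: ['microwave'] (min_width=9, slack=3)
Line 2: ['storm', 'from'] (min_width=10, slack=2)
Line 3: ['metal', 'are'] (min_width=9, slack=3)
Line 4: ['laser', 'as'] (min_width=8, slack=4)
Line 5: ['time', 'emerald'] (min_width=12, slack=0)
Line 6: ['picture'] (min_width=7, slack=5)
Line 7: ['matrix', 'salt'] (min_width=11, slack=1)
Line 8: ['bus', 'machine'] (min_width=11, slack=1)
Line 9: ['big', 'sky'] (min_width=7, slack=5)
Line 10: ['version'] (min_width=7, slack=5)
Line 11: ['string'] (min_width=6, slack=6)
Line 12: ['chapter', 'snow'] (min_width=12, slack=0)
Line 13: ['night', 'laser'] (min_width=11, slack=1)
Line 14: ['make', 'a'] (min_width=6, slack=6)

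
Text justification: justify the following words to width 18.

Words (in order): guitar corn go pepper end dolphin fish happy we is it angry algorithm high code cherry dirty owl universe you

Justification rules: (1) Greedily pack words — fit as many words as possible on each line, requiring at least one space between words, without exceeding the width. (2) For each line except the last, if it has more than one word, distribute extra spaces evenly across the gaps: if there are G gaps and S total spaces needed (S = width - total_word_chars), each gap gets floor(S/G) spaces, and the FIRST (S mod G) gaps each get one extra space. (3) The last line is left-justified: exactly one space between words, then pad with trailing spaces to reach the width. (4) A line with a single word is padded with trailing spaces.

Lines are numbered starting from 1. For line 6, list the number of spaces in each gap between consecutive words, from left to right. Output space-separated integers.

Line 1: ['guitar', 'corn', 'go'] (min_width=14, slack=4)
Line 2: ['pepper', 'end', 'dolphin'] (min_width=18, slack=0)
Line 3: ['fish', 'happy', 'we', 'is'] (min_width=16, slack=2)
Line 4: ['it', 'angry', 'algorithm'] (min_width=18, slack=0)
Line 5: ['high', 'code', 'cherry'] (min_width=16, slack=2)
Line 6: ['dirty', 'owl', 'universe'] (min_width=18, slack=0)
Line 7: ['you'] (min_width=3, slack=15)

Answer: 1 1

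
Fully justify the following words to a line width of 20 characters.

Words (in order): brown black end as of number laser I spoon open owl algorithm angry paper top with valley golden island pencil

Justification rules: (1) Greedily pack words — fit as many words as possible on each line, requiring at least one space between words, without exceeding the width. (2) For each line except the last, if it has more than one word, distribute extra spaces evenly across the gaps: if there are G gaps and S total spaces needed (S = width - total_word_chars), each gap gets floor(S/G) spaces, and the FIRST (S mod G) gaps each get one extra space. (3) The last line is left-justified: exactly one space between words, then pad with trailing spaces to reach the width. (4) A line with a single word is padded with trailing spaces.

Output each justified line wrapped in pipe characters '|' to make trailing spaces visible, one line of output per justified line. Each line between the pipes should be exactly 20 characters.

Line 1: ['brown', 'black', 'end', 'as'] (min_width=18, slack=2)
Line 2: ['of', 'number', 'laser', 'I'] (min_width=17, slack=3)
Line 3: ['spoon', 'open', 'owl'] (min_width=14, slack=6)
Line 4: ['algorithm', 'angry'] (min_width=15, slack=5)
Line 5: ['paper', 'top', 'with'] (min_width=14, slack=6)
Line 6: ['valley', 'golden', 'island'] (min_width=20, slack=0)
Line 7: ['pencil'] (min_width=6, slack=14)

Answer: |brown  black  end as|
|of  number  laser  I|
|spoon    open    owl|
|algorithm      angry|
|paper    top    with|
|valley golden island|
|pencil              |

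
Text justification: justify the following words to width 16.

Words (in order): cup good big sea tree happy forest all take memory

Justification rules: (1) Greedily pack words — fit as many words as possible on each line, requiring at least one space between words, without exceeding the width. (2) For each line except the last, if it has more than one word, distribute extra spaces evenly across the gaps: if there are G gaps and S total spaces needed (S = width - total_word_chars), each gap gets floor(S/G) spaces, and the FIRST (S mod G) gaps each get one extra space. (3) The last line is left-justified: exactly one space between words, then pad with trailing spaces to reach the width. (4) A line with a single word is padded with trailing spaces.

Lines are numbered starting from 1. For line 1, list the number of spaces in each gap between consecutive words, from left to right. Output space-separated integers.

Line 1: ['cup', 'good', 'big', 'sea'] (min_width=16, slack=0)
Line 2: ['tree', 'happy'] (min_width=10, slack=6)
Line 3: ['forest', 'all', 'take'] (min_width=15, slack=1)
Line 4: ['memory'] (min_width=6, slack=10)

Answer: 1 1 1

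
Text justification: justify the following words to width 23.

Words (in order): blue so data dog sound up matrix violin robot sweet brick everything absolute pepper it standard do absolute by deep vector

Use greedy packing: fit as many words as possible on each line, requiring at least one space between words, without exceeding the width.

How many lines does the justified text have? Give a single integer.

Answer: 6

Derivation:
Line 1: ['blue', 'so', 'data', 'dog', 'sound'] (min_width=22, slack=1)
Line 2: ['up', 'matrix', 'violin', 'robot'] (min_width=22, slack=1)
Line 3: ['sweet', 'brick', 'everything'] (min_width=22, slack=1)
Line 4: ['absolute', 'pepper', 'it'] (min_width=18, slack=5)
Line 5: ['standard', 'do', 'absolute', 'by'] (min_width=23, slack=0)
Line 6: ['deep', 'vector'] (min_width=11, slack=12)
Total lines: 6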